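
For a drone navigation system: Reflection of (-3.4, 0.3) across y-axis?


Reflection over y-axis: (x,y) -> (-x,y)
(-3.4, 0.3) -> (3.4, 0.3)

(3.4, 0.3)


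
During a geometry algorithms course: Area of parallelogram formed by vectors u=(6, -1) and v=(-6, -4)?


|u x v| = |6*(-4) - (-1)*(-6)|
= |(-24) - 6| = 30

30


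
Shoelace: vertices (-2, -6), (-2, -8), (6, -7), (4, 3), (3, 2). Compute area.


Shoelace sum: ((-2)*(-8) - (-2)*(-6)) + ((-2)*(-7) - 6*(-8)) + (6*3 - 4*(-7)) + (4*2 - 3*3) + (3*(-6) - (-2)*2)
= 97
Area = |97|/2 = 48.5

48.5


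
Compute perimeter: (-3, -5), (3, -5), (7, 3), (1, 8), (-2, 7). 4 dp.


Sides: (-3, -5)->(3, -5): sqrt(36) = 6, (3, -5)->(7, 3): sqrt(80) = 8.944272, (7, 3)->(1, 8): sqrt(61) = 7.81025, (1, 8)->(-2, 7): sqrt(10) = 3.162278, (-2, 7)->(-3, -5): sqrt(145) = 12.041595
Sum = 37.958395
Perimeter = 37.9584

37.9584


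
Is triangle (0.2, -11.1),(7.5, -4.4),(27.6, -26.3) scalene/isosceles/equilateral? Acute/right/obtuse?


Side lengths squared: AB^2=98.18, BC^2=883.62, CA^2=981.8
Sorted: [98.18, 883.62, 981.8]
By sides: Scalene, By angles: Right

Scalene, Right


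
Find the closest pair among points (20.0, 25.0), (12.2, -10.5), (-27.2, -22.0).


d(P0,P1) = 36.3468, d(P0,P2) = 66.6096, d(P1,P2) = 41.044
Closest: P0 and P1

Closest pair: (20.0, 25.0) and (12.2, -10.5), distance = 36.3468


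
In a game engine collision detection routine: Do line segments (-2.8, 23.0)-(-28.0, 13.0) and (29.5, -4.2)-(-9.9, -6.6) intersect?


Cross products: d1=-1149.2, d2=-815.68, d3=1008.44, d4=674.92
d1*d2 < 0 and d3*d4 < 0? no

No, they don't intersect


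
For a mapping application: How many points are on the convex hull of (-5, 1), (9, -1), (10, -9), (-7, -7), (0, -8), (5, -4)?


Convex hull vertices (CCW): (-7, -7), (0, -8), (10, -9), (9, -1), (-5, 1)
Count = 5

5


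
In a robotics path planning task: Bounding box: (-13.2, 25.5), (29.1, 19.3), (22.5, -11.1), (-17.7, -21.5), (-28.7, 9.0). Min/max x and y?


x range: [-28.7, 29.1]
y range: [-21.5, 25.5]
Bounding box: (-28.7,-21.5) to (29.1,25.5)

(-28.7,-21.5) to (29.1,25.5)


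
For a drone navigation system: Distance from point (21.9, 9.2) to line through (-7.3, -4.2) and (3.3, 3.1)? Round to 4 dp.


|cross product| = 71.12
|line direction| = sqrt(165.65) = 12.8705
Distance = 71.12/sqrt(165.65) = 5.5258

5.5258


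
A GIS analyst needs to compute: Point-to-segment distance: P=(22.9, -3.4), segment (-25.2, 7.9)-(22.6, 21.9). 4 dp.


Project P onto AB: t = 0.863 (clamped to [0,1])
Closest point on segment: (16.0517, 19.9821)
Distance: 24.3643

24.3643


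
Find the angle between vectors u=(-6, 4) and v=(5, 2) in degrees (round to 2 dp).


u.v = -22, |u| = sqrt(52) = 7.2111, |v| = sqrt(29) = 5.3852
cos(theta) = u.v/(|u||v|) = -22/sqrt(1508) = -0.566529
theta = acos(-0.566529) = 124.51 degrees

124.51 degrees


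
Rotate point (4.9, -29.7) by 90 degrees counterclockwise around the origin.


90° CCW: (x,y) -> (-y, x)
(4.9,-29.7) -> (29.7, 4.9)

(29.7, 4.9)


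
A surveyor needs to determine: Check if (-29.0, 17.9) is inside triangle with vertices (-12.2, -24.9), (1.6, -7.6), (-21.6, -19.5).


Cross products: AB x AP = 881.28, BC x BP = -955.74, CA x CP = 311.6
All same sign? no

No, outside


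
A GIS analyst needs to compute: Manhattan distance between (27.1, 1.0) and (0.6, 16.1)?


|27.1-0.6| + |1-16.1| = 26.5 + 15.1 = 41.6

41.6


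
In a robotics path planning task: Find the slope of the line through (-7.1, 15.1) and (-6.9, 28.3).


slope = (y2-y1)/(x2-x1) = (28.3-15.1)/((-6.9)-(-7.1)) = 13.2/0.2 = 66

66


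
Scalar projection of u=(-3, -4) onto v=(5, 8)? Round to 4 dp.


u.v = -47, |v| = sqrt(89) = 9.434
Scalar projection = u.v / |v| = -47 / sqrt(89) = -4.982

-4.982


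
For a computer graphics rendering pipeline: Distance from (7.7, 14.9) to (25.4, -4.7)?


dx=17.7, dy=-19.6
d^2 = 17.7^2 + (-19.6)^2 = 697.45
d = sqrt(697.45) = 26.4093

26.4093


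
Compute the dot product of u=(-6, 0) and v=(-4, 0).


u . v = u_x*v_x + u_y*v_y = (-6)*(-4) + 0*0
= 24 + 0 = 24

24


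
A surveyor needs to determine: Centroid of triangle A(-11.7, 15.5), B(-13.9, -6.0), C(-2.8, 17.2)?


Centroid = ((x_A+x_B+x_C)/3, (y_A+y_B+y_C)/3)
= (((-11.7)+(-13.9)+(-2.8))/3, (15.5+(-6)+17.2)/3)
= (-9.4667, 8.9)

(-9.4667, 8.9)


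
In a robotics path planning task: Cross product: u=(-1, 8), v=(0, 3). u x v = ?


u x v = u_x*v_y - u_y*v_x = (-1)*3 - 8*0
= (-3) - 0 = -3

-3


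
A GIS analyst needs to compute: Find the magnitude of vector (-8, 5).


|u| = sqrt((-8)^2 + 5^2) = sqrt(89) = 9.434

9.434


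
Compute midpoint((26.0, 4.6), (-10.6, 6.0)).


M = ((26+(-10.6))/2, (4.6+6)/2)
= (7.7, 5.3)

(7.7, 5.3)


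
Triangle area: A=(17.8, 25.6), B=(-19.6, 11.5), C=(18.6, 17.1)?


Area = |x_A(y_B-y_C) + x_B(y_C-y_A) + x_C(y_A-y_B)|/2
= |(-99.68) + 166.6 + 262.26|/2
= 329.18/2 = 164.59

164.59


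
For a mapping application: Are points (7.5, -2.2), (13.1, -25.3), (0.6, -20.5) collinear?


Cross product: (13.1-7.5)*((-20.5)-(-2.2)) - ((-25.3)-(-2.2))*(0.6-7.5)
= -261.87

No, not collinear


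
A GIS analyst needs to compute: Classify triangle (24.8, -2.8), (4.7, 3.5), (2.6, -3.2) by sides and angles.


Side lengths squared: AB^2=443.7, BC^2=49.3, CA^2=493
Sorted: [49.3, 443.7, 493]
By sides: Scalene, By angles: Right

Scalene, Right


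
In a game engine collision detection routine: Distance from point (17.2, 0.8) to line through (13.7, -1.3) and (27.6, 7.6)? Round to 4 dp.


|cross product| = 1.96
|line direction| = sqrt(272.42) = 16.5052
Distance = 1.96/sqrt(272.42) = 0.1188

0.1188


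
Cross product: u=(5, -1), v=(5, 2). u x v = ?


u x v = u_x*v_y - u_y*v_x = 5*2 - (-1)*5
= 10 - (-5) = 15

15


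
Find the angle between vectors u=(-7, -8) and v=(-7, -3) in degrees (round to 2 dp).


u.v = 73, |u| = sqrt(113) = 10.6301, |v| = sqrt(58) = 7.6158
cos(theta) = u.v/(|u||v|) = 73/sqrt(6554) = 0.901716
theta = acos(0.901716) = 25.62 degrees

25.62 degrees


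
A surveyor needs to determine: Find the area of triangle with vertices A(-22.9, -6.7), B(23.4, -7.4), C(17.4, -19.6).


Area = |x_A(y_B-y_C) + x_B(y_C-y_A) + x_C(y_A-y_B)|/2
= |(-279.38) + (-301.86) + 12.18|/2
= 569.06/2 = 284.53

284.53


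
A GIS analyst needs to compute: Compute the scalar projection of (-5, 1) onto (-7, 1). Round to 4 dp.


u.v = 36, |v| = sqrt(50) = 7.0711
Scalar projection = u.v / |v| = 36 / sqrt(50) = 5.0912

5.0912


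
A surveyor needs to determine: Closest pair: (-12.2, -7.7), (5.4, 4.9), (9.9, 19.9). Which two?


d(P0,P1) = 21.6453, d(P0,P2) = 35.3577, d(P1,P2) = 15.6605
Closest: P1 and P2

Closest pair: (5.4, 4.9) and (9.9, 19.9), distance = 15.6605


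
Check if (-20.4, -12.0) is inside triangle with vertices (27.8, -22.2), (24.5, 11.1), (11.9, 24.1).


Cross products: AB x AP = 1571.4, BC x BP = 874.76, CA x CP = -2069.48
All same sign? no

No, outside


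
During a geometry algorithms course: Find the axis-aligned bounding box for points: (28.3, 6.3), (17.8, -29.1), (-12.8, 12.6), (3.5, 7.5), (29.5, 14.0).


x range: [-12.8, 29.5]
y range: [-29.1, 14]
Bounding box: (-12.8,-29.1) to (29.5,14)

(-12.8,-29.1) to (29.5,14)


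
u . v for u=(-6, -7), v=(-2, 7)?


u . v = u_x*v_x + u_y*v_y = (-6)*(-2) + (-7)*7
= 12 + (-49) = -37

-37


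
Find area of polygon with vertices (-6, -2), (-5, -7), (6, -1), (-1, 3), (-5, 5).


Shoelace sum: ((-6)*(-7) - (-5)*(-2)) + ((-5)*(-1) - 6*(-7)) + (6*3 - (-1)*(-1)) + ((-1)*5 - (-5)*3) + ((-5)*(-2) - (-6)*5)
= 146
Area = |146|/2 = 73

73


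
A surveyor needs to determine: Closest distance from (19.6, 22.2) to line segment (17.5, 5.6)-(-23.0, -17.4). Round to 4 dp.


Project P onto AB: t = 0 (clamped to [0,1])
Closest point on segment: (17.5, 5.6)
Distance: 16.7323

16.7323


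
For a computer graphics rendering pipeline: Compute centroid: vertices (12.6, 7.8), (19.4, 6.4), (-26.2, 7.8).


Centroid = ((x_A+x_B+x_C)/3, (y_A+y_B+y_C)/3)
= ((12.6+19.4+(-26.2))/3, (7.8+6.4+7.8)/3)
= (1.9333, 7.3333)

(1.9333, 7.3333)


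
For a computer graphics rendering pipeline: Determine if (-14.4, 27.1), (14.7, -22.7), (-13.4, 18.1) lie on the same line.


Cross product: (14.7-(-14.4))*(18.1-27.1) - ((-22.7)-27.1)*((-13.4)-(-14.4))
= -212.1

No, not collinear


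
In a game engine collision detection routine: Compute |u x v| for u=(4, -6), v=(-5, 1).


|u x v| = |4*1 - (-6)*(-5)|
= |4 - 30| = 26

26


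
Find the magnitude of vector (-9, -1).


|u| = sqrt((-9)^2 + (-1)^2) = sqrt(82) = 9.0554

9.0554


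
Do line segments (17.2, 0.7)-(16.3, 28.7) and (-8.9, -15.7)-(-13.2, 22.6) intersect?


Cross products: d1=-1070.15, d2=-1156.08, d3=745.56, d4=831.49
d1*d2 < 0 and d3*d4 < 0? no

No, they don't intersect


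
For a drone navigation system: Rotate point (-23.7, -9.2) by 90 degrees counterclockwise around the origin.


90° CCW: (x,y) -> (-y, x)
(-23.7,-9.2) -> (9.2, -23.7)

(9.2, -23.7)


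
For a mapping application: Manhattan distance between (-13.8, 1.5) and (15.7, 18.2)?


|(-13.8)-15.7| + |1.5-18.2| = 29.5 + 16.7 = 46.2

46.2


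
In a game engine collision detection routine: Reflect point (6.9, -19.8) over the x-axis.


Reflection over x-axis: (x,y) -> (x,-y)
(6.9, -19.8) -> (6.9, 19.8)

(6.9, 19.8)


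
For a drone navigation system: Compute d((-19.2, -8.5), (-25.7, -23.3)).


dx=-6.5, dy=-14.8
d^2 = (-6.5)^2 + (-14.8)^2 = 261.29
d = sqrt(261.29) = 16.1645

16.1645


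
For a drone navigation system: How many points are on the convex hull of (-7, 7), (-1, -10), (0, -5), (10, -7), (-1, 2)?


Convex hull vertices (CCW): (-7, 7), (-1, -10), (10, -7)
Count = 3

3


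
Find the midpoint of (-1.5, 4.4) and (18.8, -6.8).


M = (((-1.5)+18.8)/2, (4.4+(-6.8))/2)
= (8.65, -1.2)

(8.65, -1.2)


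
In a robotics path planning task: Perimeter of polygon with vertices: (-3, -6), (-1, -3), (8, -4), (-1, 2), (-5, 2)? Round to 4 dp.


Sides: (-3, -6)->(-1, -3): sqrt(13) = 3.605551, (-1, -3)->(8, -4): sqrt(82) = 9.055385, (8, -4)->(-1, 2): sqrt(117) = 10.816654, (-1, 2)->(-5, 2): sqrt(16) = 4, (-5, 2)->(-3, -6): sqrt(68) = 8.246211
Sum = 35.723801
Perimeter = 35.7238

35.7238


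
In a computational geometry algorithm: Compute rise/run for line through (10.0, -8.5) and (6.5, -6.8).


slope = (y2-y1)/(x2-x1) = ((-6.8)-(-8.5))/(6.5-10) = 1.7/(-3.5) = -0.4857

-0.4857


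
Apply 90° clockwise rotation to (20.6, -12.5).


90° CW: (x,y) -> (y, -x)
(20.6,-12.5) -> (-12.5, -20.6)

(-12.5, -20.6)


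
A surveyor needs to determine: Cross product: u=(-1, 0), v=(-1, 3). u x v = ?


u x v = u_x*v_y - u_y*v_x = (-1)*3 - 0*(-1)
= (-3) - 0 = -3

-3


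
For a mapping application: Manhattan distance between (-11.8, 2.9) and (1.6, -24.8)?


|(-11.8)-1.6| + |2.9-(-24.8)| = 13.4 + 27.7 = 41.1

41.1


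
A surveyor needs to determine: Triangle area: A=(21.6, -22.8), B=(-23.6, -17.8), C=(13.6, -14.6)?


Area = |x_A(y_B-y_C) + x_B(y_C-y_A) + x_C(y_A-y_B)|/2
= |(-69.12) + (-193.52) + (-68)|/2
= 330.64/2 = 165.32

165.32


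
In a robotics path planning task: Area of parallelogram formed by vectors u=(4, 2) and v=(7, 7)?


|u x v| = |4*7 - 2*7|
= |28 - 14| = 14

14


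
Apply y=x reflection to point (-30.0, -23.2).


Reflection over y=x: (x,y) -> (y,x)
(-30, -23.2) -> (-23.2, -30)

(-23.2, -30)


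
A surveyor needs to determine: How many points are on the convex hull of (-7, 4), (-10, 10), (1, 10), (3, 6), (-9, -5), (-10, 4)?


Convex hull vertices (CCW): (-10, 4), (-9, -5), (3, 6), (1, 10), (-10, 10)
Count = 5

5


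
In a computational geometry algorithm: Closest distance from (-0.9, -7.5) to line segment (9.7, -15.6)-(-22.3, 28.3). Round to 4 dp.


Project P onto AB: t = 0.2354 (clamped to [0,1])
Closest point on segment: (2.1664, -5.2648)
Distance: 3.7946

3.7946


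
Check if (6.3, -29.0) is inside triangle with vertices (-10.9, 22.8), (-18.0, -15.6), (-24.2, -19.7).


Cross products: AB x AP = 1028.26, BC x BP = 182.71, CA x CP = -1419.94
All same sign? no

No, outside


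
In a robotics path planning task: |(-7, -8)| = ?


|u| = sqrt((-7)^2 + (-8)^2) = sqrt(113) = 10.6301

10.6301


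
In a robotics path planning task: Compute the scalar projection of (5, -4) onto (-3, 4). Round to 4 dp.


u.v = -31, |v| = sqrt(25) = 5
Scalar projection = u.v / |v| = -31 / sqrt(25) = -6.2

-6.2


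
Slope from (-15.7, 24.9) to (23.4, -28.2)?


slope = (y2-y1)/(x2-x1) = ((-28.2)-24.9)/(23.4-(-15.7)) = (-53.1)/39.1 = -1.3581

-1.3581


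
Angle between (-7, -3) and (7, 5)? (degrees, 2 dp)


u.v = -64, |u| = sqrt(58) = 7.6158, |v| = sqrt(74) = 8.6023
cos(theta) = u.v/(|u||v|) = -64/sqrt(4292) = -0.9769
theta = acos(-0.9769) = 167.66 degrees

167.66 degrees


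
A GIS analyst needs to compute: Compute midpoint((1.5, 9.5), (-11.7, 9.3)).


M = ((1.5+(-11.7))/2, (9.5+9.3)/2)
= (-5.1, 9.4)

(-5.1, 9.4)


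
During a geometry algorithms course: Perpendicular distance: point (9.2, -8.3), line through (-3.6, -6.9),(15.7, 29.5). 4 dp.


|cross product| = 492.94
|line direction| = sqrt(1697.45) = 41.2001
Distance = 492.94/sqrt(1697.45) = 11.9645

11.9645


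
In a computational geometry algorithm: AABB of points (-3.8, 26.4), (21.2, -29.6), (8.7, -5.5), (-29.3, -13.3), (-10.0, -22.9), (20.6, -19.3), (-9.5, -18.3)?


x range: [-29.3, 21.2]
y range: [-29.6, 26.4]
Bounding box: (-29.3,-29.6) to (21.2,26.4)

(-29.3,-29.6) to (21.2,26.4)


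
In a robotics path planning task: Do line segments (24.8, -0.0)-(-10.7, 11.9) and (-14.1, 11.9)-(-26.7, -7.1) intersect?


Cross products: d1=889.04, d2=64.6, d3=40.46, d4=864.9
d1*d2 < 0 and d3*d4 < 0? no

No, they don't intersect


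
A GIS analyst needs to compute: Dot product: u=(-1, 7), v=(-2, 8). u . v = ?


u . v = u_x*v_x + u_y*v_y = (-1)*(-2) + 7*8
= 2 + 56 = 58

58


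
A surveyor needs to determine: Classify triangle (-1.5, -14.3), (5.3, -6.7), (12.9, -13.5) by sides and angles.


Side lengths squared: AB^2=104, BC^2=104, CA^2=208
Sorted: [104, 104, 208]
By sides: Isosceles, By angles: Right

Isosceles, Right


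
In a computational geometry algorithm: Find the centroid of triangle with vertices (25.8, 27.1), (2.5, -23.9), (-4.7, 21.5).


Centroid = ((x_A+x_B+x_C)/3, (y_A+y_B+y_C)/3)
= ((25.8+2.5+(-4.7))/3, (27.1+(-23.9)+21.5)/3)
= (7.8667, 8.2333)

(7.8667, 8.2333)


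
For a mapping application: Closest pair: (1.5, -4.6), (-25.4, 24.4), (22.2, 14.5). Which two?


d(P0,P1) = 39.5552, d(P0,P2) = 28.1656, d(P1,P2) = 48.6186
Closest: P0 and P2

Closest pair: (1.5, -4.6) and (22.2, 14.5), distance = 28.1656


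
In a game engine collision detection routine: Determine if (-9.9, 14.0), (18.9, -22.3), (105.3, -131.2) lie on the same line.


Cross product: (18.9-(-9.9))*((-131.2)-14) - ((-22.3)-14)*(105.3-(-9.9))
= 0

Yes, collinear


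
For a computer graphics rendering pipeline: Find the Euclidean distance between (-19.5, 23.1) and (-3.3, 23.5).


dx=16.2, dy=0.4
d^2 = 16.2^2 + 0.4^2 = 262.6
d = sqrt(262.6) = 16.2049

16.2049


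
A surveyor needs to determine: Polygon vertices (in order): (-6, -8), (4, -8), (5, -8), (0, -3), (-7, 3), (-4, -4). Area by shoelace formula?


Shoelace sum: ((-6)*(-8) - 4*(-8)) + (4*(-8) - 5*(-8)) + (5*(-3) - 0*(-8)) + (0*3 - (-7)*(-3)) + ((-7)*(-4) - (-4)*3) + ((-4)*(-8) - (-6)*(-4))
= 100
Area = |100|/2 = 50

50


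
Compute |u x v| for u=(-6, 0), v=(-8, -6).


|u x v| = |(-6)*(-6) - 0*(-8)|
= |36 - 0| = 36

36


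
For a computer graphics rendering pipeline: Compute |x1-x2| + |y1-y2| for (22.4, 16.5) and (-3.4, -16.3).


|22.4-(-3.4)| + |16.5-(-16.3)| = 25.8 + 32.8 = 58.6

58.6


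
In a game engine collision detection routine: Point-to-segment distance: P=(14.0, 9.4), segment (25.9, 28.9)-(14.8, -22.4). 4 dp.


Project P onto AB: t = 0.4111 (clamped to [0,1])
Closest point on segment: (21.3372, 7.8124)
Distance: 7.507

7.507


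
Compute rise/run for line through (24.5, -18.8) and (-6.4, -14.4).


slope = (y2-y1)/(x2-x1) = ((-14.4)-(-18.8))/((-6.4)-24.5) = 4.4/(-30.9) = -0.1424

-0.1424


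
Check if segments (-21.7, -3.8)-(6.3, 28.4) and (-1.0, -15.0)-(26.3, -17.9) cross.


Cross products: d1=245.73, d2=1205.99, d3=-980.14, d4=-1940.4
d1*d2 < 0 and d3*d4 < 0? no

No, they don't intersect


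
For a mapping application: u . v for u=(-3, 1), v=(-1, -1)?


u . v = u_x*v_x + u_y*v_y = (-3)*(-1) + 1*(-1)
= 3 + (-1) = 2

2


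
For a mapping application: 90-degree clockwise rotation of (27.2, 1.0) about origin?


90° CW: (x,y) -> (y, -x)
(27.2,1) -> (1, -27.2)

(1, -27.2)


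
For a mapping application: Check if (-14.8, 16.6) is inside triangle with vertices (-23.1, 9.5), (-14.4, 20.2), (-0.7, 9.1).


Cross products: AB x AP = -27.04, BC x BP = -53.76, CA x CP = -162.36
All same sign? yes

Yes, inside


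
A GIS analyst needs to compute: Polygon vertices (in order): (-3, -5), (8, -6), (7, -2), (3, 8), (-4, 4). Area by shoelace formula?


Shoelace sum: ((-3)*(-6) - 8*(-5)) + (8*(-2) - 7*(-6)) + (7*8 - 3*(-2)) + (3*4 - (-4)*8) + ((-4)*(-5) - (-3)*4)
= 222
Area = |222|/2 = 111

111


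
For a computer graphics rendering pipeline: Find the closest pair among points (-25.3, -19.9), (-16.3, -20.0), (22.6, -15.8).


d(P0,P1) = 9.0006, d(P0,P2) = 48.0751, d(P1,P2) = 39.1261
Closest: P0 and P1

Closest pair: (-25.3, -19.9) and (-16.3, -20.0), distance = 9.0006


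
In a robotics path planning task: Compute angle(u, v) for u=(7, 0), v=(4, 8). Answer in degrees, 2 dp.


u.v = 28, |u| = sqrt(49) = 7, |v| = sqrt(80) = 8.9443
cos(theta) = u.v/(|u||v|) = 28/sqrt(3920) = 0.447214
theta = acos(0.447214) = 63.43 degrees

63.43 degrees


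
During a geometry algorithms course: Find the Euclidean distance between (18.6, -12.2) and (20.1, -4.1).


dx=1.5, dy=8.1
d^2 = 1.5^2 + 8.1^2 = 67.86
d = sqrt(67.86) = 8.2377

8.2377


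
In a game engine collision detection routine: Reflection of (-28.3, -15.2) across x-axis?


Reflection over x-axis: (x,y) -> (x,-y)
(-28.3, -15.2) -> (-28.3, 15.2)

(-28.3, 15.2)


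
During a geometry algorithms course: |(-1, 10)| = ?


|u| = sqrt((-1)^2 + 10^2) = sqrt(101) = 10.0499

10.0499


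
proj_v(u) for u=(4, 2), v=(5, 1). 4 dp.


u.v = 22, |v| = sqrt(26) = 5.099
Scalar projection = u.v / |v| = 22 / sqrt(26) = 4.3146

4.3146


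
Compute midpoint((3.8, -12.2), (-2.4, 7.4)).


M = ((3.8+(-2.4))/2, ((-12.2)+7.4)/2)
= (0.7, -2.4)

(0.7, -2.4)


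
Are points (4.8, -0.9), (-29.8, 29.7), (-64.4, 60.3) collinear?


Cross product: ((-29.8)-4.8)*(60.3-(-0.9)) - (29.7-(-0.9))*((-64.4)-4.8)
= 0

Yes, collinear


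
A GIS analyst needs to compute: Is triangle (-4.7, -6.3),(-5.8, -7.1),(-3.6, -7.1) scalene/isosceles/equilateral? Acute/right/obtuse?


Side lengths squared: AB^2=1.85, BC^2=4.84, CA^2=1.85
Sorted: [1.85, 1.85, 4.84]
By sides: Isosceles, By angles: Obtuse

Isosceles, Obtuse


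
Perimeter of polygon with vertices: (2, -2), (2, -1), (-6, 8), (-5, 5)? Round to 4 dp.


Sides: (2, -2)->(2, -1): sqrt(1) = 1, (2, -1)->(-6, 8): sqrt(145) = 12.041595, (-6, 8)->(-5, 5): sqrt(10) = 3.162278, (-5, 5)->(2, -2): sqrt(98) = 9.899495
Sum = 26.103368
Perimeter = 26.1034

26.1034


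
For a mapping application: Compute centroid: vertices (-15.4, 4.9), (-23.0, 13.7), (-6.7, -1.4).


Centroid = ((x_A+x_B+x_C)/3, (y_A+y_B+y_C)/3)
= (((-15.4)+(-23)+(-6.7))/3, (4.9+13.7+(-1.4))/3)
= (-15.0333, 5.7333)

(-15.0333, 5.7333)


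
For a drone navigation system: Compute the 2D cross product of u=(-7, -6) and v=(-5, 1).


u x v = u_x*v_y - u_y*v_x = (-7)*1 - (-6)*(-5)
= (-7) - 30 = -37

-37


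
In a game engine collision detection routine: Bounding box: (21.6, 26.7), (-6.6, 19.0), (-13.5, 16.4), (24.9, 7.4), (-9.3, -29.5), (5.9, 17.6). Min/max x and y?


x range: [-13.5, 24.9]
y range: [-29.5, 26.7]
Bounding box: (-13.5,-29.5) to (24.9,26.7)

(-13.5,-29.5) to (24.9,26.7)


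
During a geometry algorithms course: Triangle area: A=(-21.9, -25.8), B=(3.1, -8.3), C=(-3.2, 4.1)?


Area = |x_A(y_B-y_C) + x_B(y_C-y_A) + x_C(y_A-y_B)|/2
= |271.56 + 92.69 + 56|/2
= 420.25/2 = 210.125

210.125


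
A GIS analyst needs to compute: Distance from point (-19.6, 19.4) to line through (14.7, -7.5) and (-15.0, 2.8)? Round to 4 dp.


|cross product| = 445.64
|line direction| = sqrt(988.18) = 31.4353
Distance = 445.64/sqrt(988.18) = 14.1764

14.1764


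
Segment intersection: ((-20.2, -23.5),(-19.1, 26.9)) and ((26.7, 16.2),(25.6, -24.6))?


Cross products: d1=-1869.85, d2=-1880.41, d3=-2320.09, d4=-2309.53
d1*d2 < 0 and d3*d4 < 0? no

No, they don't intersect


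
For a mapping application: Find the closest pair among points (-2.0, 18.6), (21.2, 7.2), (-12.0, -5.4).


d(P0,P1) = 25.8496, d(P0,P2) = 26, d(P1,P2) = 35.5106
Closest: P0 and P1

Closest pair: (-2.0, 18.6) and (21.2, 7.2), distance = 25.8496


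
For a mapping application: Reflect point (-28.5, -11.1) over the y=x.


Reflection over y=x: (x,y) -> (y,x)
(-28.5, -11.1) -> (-11.1, -28.5)

(-11.1, -28.5)


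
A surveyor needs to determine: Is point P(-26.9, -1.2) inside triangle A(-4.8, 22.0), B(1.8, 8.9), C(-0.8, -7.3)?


Cross products: AB x AP = -442.63, BC x BP = -438.68, CA x CP = 740.33
All same sign? no

No, outside


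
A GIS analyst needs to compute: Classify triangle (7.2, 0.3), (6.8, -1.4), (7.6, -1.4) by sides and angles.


Side lengths squared: AB^2=3.05, BC^2=0.64, CA^2=3.05
Sorted: [0.64, 3.05, 3.05]
By sides: Isosceles, By angles: Acute

Isosceles, Acute


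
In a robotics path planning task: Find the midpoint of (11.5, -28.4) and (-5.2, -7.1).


M = ((11.5+(-5.2))/2, ((-28.4)+(-7.1))/2)
= (3.15, -17.75)

(3.15, -17.75)


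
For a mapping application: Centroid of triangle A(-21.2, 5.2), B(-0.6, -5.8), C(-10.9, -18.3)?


Centroid = ((x_A+x_B+x_C)/3, (y_A+y_B+y_C)/3)
= (((-21.2)+(-0.6)+(-10.9))/3, (5.2+(-5.8)+(-18.3))/3)
= (-10.9, -6.3)

(-10.9, -6.3)


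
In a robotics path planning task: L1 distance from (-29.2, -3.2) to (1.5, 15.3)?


|(-29.2)-1.5| + |(-3.2)-15.3| = 30.7 + 18.5 = 49.2

49.2


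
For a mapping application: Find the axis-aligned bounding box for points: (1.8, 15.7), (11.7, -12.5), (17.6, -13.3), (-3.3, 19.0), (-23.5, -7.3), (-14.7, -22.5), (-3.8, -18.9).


x range: [-23.5, 17.6]
y range: [-22.5, 19]
Bounding box: (-23.5,-22.5) to (17.6,19)

(-23.5,-22.5) to (17.6,19)


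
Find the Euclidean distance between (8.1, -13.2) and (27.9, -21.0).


dx=19.8, dy=-7.8
d^2 = 19.8^2 + (-7.8)^2 = 452.88
d = sqrt(452.88) = 21.281

21.281


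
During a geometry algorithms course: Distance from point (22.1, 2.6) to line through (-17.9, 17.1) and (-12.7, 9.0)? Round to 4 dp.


|cross product| = 248.6
|line direction| = sqrt(92.65) = 9.6255
Distance = 248.6/sqrt(92.65) = 25.8273

25.8273


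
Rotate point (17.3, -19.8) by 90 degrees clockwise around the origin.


90° CW: (x,y) -> (y, -x)
(17.3,-19.8) -> (-19.8, -17.3)

(-19.8, -17.3)


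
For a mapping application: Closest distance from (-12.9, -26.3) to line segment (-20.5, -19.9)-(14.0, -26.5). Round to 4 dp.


Project P onto AB: t = 0.2467 (clamped to [0,1])
Closest point on segment: (-11.9872, -21.5285)
Distance: 4.858

4.858


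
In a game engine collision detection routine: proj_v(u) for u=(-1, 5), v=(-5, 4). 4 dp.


u.v = 25, |v| = sqrt(41) = 6.4031
Scalar projection = u.v / |v| = 25 / sqrt(41) = 3.9043

3.9043


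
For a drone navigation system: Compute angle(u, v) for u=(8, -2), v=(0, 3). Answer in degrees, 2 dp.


u.v = -6, |u| = sqrt(68) = 8.2462, |v| = sqrt(9) = 3
cos(theta) = u.v/(|u||v|) = -6/sqrt(612) = -0.242536
theta = acos(-0.242536) = 104.04 degrees

104.04 degrees


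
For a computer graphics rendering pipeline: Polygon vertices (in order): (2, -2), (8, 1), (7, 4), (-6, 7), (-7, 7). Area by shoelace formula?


Shoelace sum: (2*1 - 8*(-2)) + (8*4 - 7*1) + (7*7 - (-6)*4) + ((-6)*7 - (-7)*7) + ((-7)*(-2) - 2*7)
= 123
Area = |123|/2 = 61.5

61.5


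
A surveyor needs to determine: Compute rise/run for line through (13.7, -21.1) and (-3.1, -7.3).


slope = (y2-y1)/(x2-x1) = ((-7.3)-(-21.1))/((-3.1)-13.7) = 13.8/(-16.8) = -0.8214

-0.8214


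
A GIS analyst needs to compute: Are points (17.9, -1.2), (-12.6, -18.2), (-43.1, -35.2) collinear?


Cross product: ((-12.6)-17.9)*((-35.2)-(-1.2)) - ((-18.2)-(-1.2))*((-43.1)-17.9)
= 0

Yes, collinear


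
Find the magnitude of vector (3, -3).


|u| = sqrt(3^2 + (-3)^2) = sqrt(18) = 4.2426

4.2426


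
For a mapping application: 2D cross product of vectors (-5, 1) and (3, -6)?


u x v = u_x*v_y - u_y*v_x = (-5)*(-6) - 1*3
= 30 - 3 = 27

27


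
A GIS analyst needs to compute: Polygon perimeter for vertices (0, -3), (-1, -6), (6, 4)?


Sides: (0, -3)->(-1, -6): sqrt(10) = 3.162278, (-1, -6)->(6, 4): sqrt(149) = 12.206556, (6, 4)->(0, -3): sqrt(85) = 9.219544
Sum = 24.588378
Perimeter = 24.5884

24.5884


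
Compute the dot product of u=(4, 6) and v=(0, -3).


u . v = u_x*v_x + u_y*v_y = 4*0 + 6*(-3)
= 0 + (-18) = -18

-18


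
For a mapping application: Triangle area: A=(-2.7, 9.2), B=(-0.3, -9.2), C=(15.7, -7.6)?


Area = |x_A(y_B-y_C) + x_B(y_C-y_A) + x_C(y_A-y_B)|/2
= |4.32 + 5.04 + 288.88|/2
= 298.24/2 = 149.12

149.12


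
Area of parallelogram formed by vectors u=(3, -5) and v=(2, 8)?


|u x v| = |3*8 - (-5)*2|
= |24 - (-10)| = 34

34


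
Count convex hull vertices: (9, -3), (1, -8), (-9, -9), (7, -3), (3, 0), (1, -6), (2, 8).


Convex hull vertices (CCW): (-9, -9), (1, -8), (9, -3), (2, 8)
Count = 4

4


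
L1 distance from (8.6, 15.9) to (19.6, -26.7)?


|8.6-19.6| + |15.9-(-26.7)| = 11 + 42.6 = 53.6

53.6


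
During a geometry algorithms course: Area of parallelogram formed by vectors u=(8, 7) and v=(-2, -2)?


|u x v| = |8*(-2) - 7*(-2)|
= |(-16) - (-14)| = 2

2


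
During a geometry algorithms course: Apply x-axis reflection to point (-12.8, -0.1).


Reflection over x-axis: (x,y) -> (x,-y)
(-12.8, -0.1) -> (-12.8, 0.1)

(-12.8, 0.1)


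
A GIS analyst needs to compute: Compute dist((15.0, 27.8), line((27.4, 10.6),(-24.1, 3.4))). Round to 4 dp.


|cross product| = 975.08
|line direction| = sqrt(2704.09) = 52.0009
Distance = 975.08/sqrt(2704.09) = 18.7512

18.7512


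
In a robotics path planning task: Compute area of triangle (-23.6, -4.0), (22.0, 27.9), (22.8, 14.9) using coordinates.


Area = |x_A(y_B-y_C) + x_B(y_C-y_A) + x_C(y_A-y_B)|/2
= |(-306.8) + 415.8 + (-727.32)|/2
= 618.32/2 = 309.16

309.16


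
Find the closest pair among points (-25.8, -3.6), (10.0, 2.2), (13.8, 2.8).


d(P0,P1) = 36.2668, d(P0,P2) = 40.1138, d(P1,P2) = 3.8471
Closest: P1 and P2

Closest pair: (10.0, 2.2) and (13.8, 2.8), distance = 3.8471


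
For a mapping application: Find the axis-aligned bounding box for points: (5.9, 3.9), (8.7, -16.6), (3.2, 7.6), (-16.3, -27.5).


x range: [-16.3, 8.7]
y range: [-27.5, 7.6]
Bounding box: (-16.3,-27.5) to (8.7,7.6)

(-16.3,-27.5) to (8.7,7.6)


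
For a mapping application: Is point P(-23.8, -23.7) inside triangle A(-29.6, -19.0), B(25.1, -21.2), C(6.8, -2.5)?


Cross products: AB x AP = -244.33, BC x BP = 960.18, CA x CP = 266.78
All same sign? no

No, outside


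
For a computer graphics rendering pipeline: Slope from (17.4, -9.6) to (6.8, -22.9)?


slope = (y2-y1)/(x2-x1) = ((-22.9)-(-9.6))/(6.8-17.4) = (-13.3)/(-10.6) = 1.2547

1.2547


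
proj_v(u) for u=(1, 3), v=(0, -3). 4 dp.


u.v = -9, |v| = sqrt(9) = 3
Scalar projection = u.v / |v| = -9 / sqrt(9) = -3

-3


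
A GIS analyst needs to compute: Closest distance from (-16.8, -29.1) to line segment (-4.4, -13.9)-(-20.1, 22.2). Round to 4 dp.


Project P onto AB: t = 0 (clamped to [0,1])
Closest point on segment: (-4.4, -13.9)
Distance: 19.6163

19.6163


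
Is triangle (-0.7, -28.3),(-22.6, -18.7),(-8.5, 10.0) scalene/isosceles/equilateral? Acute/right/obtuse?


Side lengths squared: AB^2=571.77, BC^2=1022.5, CA^2=1527.73
Sorted: [571.77, 1022.5, 1527.73]
By sides: Scalene, By angles: Acute

Scalene, Acute


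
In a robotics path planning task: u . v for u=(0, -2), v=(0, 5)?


u . v = u_x*v_x + u_y*v_y = 0*0 + (-2)*5
= 0 + (-10) = -10

-10


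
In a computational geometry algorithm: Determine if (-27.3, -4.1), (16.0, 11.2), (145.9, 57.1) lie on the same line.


Cross product: (16-(-27.3))*(57.1-(-4.1)) - (11.2-(-4.1))*(145.9-(-27.3))
= 0

Yes, collinear


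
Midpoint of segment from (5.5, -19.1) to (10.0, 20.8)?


M = ((5.5+10)/2, ((-19.1)+20.8)/2)
= (7.75, 0.85)

(7.75, 0.85)


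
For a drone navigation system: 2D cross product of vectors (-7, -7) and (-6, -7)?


u x v = u_x*v_y - u_y*v_x = (-7)*(-7) - (-7)*(-6)
= 49 - 42 = 7

7


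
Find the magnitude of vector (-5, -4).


|u| = sqrt((-5)^2 + (-4)^2) = sqrt(41) = 6.4031

6.4031


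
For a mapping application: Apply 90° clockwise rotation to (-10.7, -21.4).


90° CW: (x,y) -> (y, -x)
(-10.7,-21.4) -> (-21.4, 10.7)

(-21.4, 10.7)


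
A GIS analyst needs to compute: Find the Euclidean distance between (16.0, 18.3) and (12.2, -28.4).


dx=-3.8, dy=-46.7
d^2 = (-3.8)^2 + (-46.7)^2 = 2195.33
d = sqrt(2195.33) = 46.8543

46.8543


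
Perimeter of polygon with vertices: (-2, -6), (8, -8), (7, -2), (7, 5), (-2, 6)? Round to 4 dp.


Sides: (-2, -6)->(8, -8): sqrt(104) = 10.198039, (8, -8)->(7, -2): sqrt(37) = 6.082763, (7, -2)->(7, 5): sqrt(49) = 7, (7, 5)->(-2, 6): sqrt(82) = 9.055385, (-2, 6)->(-2, -6): sqrt(144) = 12
Sum = 44.336187
Perimeter = 44.3362

44.3362


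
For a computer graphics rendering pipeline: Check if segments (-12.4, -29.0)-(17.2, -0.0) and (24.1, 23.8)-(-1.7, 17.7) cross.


Cross products: d1=1139.59, d2=571.95, d3=504.38, d4=1072.02
d1*d2 < 0 and d3*d4 < 0? no

No, they don't intersect


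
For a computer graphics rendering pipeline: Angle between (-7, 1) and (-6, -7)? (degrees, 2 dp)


u.v = 35, |u| = sqrt(50) = 7.0711, |v| = sqrt(85) = 9.2195
cos(theta) = u.v/(|u||v|) = 35/sqrt(4250) = 0.536875
theta = acos(0.536875) = 57.53 degrees

57.53 degrees


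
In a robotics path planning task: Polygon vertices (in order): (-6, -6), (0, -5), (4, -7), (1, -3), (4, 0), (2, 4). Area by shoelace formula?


Shoelace sum: ((-6)*(-5) - 0*(-6)) + (0*(-7) - 4*(-5)) + (4*(-3) - 1*(-7)) + (1*0 - 4*(-3)) + (4*4 - 2*0) + (2*(-6) - (-6)*4)
= 85
Area = |85|/2 = 42.5

42.5


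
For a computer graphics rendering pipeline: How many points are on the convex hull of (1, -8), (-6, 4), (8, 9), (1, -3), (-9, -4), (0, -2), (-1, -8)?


Convex hull vertices (CCW): (-9, -4), (-1, -8), (1, -8), (8, 9), (-6, 4)
Count = 5

5


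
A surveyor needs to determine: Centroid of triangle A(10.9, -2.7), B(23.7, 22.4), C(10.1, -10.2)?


Centroid = ((x_A+x_B+x_C)/3, (y_A+y_B+y_C)/3)
= ((10.9+23.7+10.1)/3, ((-2.7)+22.4+(-10.2))/3)
= (14.9, 3.1667)

(14.9, 3.1667)


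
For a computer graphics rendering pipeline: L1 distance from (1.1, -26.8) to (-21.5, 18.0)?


|1.1-(-21.5)| + |(-26.8)-18| = 22.6 + 44.8 = 67.4

67.4


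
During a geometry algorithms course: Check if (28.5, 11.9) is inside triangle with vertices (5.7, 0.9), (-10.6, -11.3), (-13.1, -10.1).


Cross products: AB x AP = 98.86, BC x BP = -104.92, CA x CP = -44
All same sign? no

No, outside


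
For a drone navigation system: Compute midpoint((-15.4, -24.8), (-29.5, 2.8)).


M = (((-15.4)+(-29.5))/2, ((-24.8)+2.8)/2)
= (-22.45, -11)

(-22.45, -11)


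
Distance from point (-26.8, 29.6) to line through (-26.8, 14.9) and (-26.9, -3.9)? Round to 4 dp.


|cross product| = 1.47
|line direction| = sqrt(353.45) = 18.8003
Distance = 1.47/sqrt(353.45) = 0.0782

0.0782


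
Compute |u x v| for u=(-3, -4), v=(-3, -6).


|u x v| = |(-3)*(-6) - (-4)*(-3)|
= |18 - 12| = 6

6


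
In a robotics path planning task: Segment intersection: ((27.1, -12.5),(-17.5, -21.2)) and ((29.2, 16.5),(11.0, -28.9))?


Cross products: d1=432.46, d2=-1434.04, d3=-1275.13, d4=591.37
d1*d2 < 0 and d3*d4 < 0? yes

Yes, they intersect


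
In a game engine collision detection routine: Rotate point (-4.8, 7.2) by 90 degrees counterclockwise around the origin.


90° CCW: (x,y) -> (-y, x)
(-4.8,7.2) -> (-7.2, -4.8)

(-7.2, -4.8)


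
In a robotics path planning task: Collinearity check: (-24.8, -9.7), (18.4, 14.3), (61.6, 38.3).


Cross product: (18.4-(-24.8))*(38.3-(-9.7)) - (14.3-(-9.7))*(61.6-(-24.8))
= 0

Yes, collinear


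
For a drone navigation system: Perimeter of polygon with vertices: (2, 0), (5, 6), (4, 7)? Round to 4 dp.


Sides: (2, 0)->(5, 6): sqrt(45) = 6.708204, (5, 6)->(4, 7): sqrt(2) = 1.414214, (4, 7)->(2, 0): sqrt(53) = 7.28011
Sum = 15.402528
Perimeter = 15.4025

15.4025


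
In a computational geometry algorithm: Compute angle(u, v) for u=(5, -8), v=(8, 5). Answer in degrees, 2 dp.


u.v = 0, |u| = sqrt(89) = 9.434, |v| = sqrt(89) = 9.434
cos(theta) = u.v/(|u||v|) = 0/sqrt(7921) = 0
theta = acos(0) = 90 degrees

90 degrees


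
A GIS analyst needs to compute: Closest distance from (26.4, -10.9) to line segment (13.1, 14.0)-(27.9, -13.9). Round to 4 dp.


Project P onto AB: t = 0.8938 (clamped to [0,1])
Closest point on segment: (26.3287, -10.9378)
Distance: 0.0807

0.0807


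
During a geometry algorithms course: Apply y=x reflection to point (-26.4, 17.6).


Reflection over y=x: (x,y) -> (y,x)
(-26.4, 17.6) -> (17.6, -26.4)

(17.6, -26.4)


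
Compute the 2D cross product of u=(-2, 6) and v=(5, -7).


u x v = u_x*v_y - u_y*v_x = (-2)*(-7) - 6*5
= 14 - 30 = -16

-16


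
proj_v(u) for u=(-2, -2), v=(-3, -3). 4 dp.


u.v = 12, |v| = sqrt(18) = 4.2426
Scalar projection = u.v / |v| = 12 / sqrt(18) = 2.8284

2.8284


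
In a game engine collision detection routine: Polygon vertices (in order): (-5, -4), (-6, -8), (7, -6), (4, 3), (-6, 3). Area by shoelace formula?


Shoelace sum: ((-5)*(-8) - (-6)*(-4)) + ((-6)*(-6) - 7*(-8)) + (7*3 - 4*(-6)) + (4*3 - (-6)*3) + ((-6)*(-4) - (-5)*3)
= 222
Area = |222|/2 = 111

111


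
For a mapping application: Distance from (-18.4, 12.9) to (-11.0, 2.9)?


dx=7.4, dy=-10
d^2 = 7.4^2 + (-10)^2 = 154.76
d = sqrt(154.76) = 12.4403

12.4403


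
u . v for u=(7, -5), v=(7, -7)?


u . v = u_x*v_x + u_y*v_y = 7*7 + (-5)*(-7)
= 49 + 35 = 84

84


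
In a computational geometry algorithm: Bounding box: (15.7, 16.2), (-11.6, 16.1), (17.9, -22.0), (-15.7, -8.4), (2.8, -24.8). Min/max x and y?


x range: [-15.7, 17.9]
y range: [-24.8, 16.2]
Bounding box: (-15.7,-24.8) to (17.9,16.2)

(-15.7,-24.8) to (17.9,16.2)


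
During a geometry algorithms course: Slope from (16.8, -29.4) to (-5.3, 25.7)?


slope = (y2-y1)/(x2-x1) = (25.7-(-29.4))/((-5.3)-16.8) = 55.1/(-22.1) = -2.4932

-2.4932


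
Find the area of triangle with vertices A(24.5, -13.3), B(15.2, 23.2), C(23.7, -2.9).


Area = |x_A(y_B-y_C) + x_B(y_C-y_A) + x_C(y_A-y_B)|/2
= |639.45 + 158.08 + (-865.05)|/2
= 67.52/2 = 33.76

33.76


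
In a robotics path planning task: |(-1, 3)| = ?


|u| = sqrt((-1)^2 + 3^2) = sqrt(10) = 3.1623

3.1623


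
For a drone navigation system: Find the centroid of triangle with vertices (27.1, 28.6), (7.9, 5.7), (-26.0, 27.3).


Centroid = ((x_A+x_B+x_C)/3, (y_A+y_B+y_C)/3)
= ((27.1+7.9+(-26))/3, (28.6+5.7+27.3)/3)
= (3, 20.5333)

(3, 20.5333)


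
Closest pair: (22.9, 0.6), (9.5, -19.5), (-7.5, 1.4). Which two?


d(P0,P1) = 24.1572, d(P0,P2) = 30.4105, d(P1,P2) = 26.9409
Closest: P0 and P1

Closest pair: (22.9, 0.6) and (9.5, -19.5), distance = 24.1572


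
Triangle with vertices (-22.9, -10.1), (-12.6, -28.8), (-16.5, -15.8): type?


Side lengths squared: AB^2=455.78, BC^2=184.21, CA^2=73.45
Sorted: [73.45, 184.21, 455.78]
By sides: Scalene, By angles: Obtuse

Scalene, Obtuse


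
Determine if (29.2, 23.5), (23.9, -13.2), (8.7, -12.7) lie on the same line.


Cross product: (23.9-29.2)*((-12.7)-23.5) - ((-13.2)-23.5)*(8.7-29.2)
= -560.49

No, not collinear


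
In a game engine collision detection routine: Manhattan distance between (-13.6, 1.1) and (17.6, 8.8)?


|(-13.6)-17.6| + |1.1-8.8| = 31.2 + 7.7 = 38.9

38.9


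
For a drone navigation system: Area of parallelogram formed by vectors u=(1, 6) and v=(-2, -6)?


|u x v| = |1*(-6) - 6*(-2)|
= |(-6) - (-12)| = 6

6


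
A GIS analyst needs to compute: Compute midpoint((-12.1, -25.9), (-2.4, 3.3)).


M = (((-12.1)+(-2.4))/2, ((-25.9)+3.3)/2)
= (-7.25, -11.3)

(-7.25, -11.3)


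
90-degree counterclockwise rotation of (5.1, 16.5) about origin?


90° CCW: (x,y) -> (-y, x)
(5.1,16.5) -> (-16.5, 5.1)

(-16.5, 5.1)


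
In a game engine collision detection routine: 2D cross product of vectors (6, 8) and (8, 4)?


u x v = u_x*v_y - u_y*v_x = 6*4 - 8*8
= 24 - 64 = -40

-40


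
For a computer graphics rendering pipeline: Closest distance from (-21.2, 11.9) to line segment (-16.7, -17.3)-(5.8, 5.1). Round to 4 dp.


Project P onto AB: t = 0.5484 (clamped to [0,1])
Closest point on segment: (-4.3602, -5.015)
Distance: 23.8683

23.8683


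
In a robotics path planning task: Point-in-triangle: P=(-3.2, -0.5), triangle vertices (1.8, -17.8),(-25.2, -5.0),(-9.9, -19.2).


Cross products: AB x AP = -403.1, BC x BP = 381.25, CA x CP = 209.41
All same sign? no

No, outside


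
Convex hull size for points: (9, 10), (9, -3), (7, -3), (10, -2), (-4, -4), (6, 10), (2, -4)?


Convex hull vertices (CCW): (-4, -4), (2, -4), (9, -3), (10, -2), (9, 10), (6, 10)
Count = 6

6


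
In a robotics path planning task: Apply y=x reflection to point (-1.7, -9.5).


Reflection over y=x: (x,y) -> (y,x)
(-1.7, -9.5) -> (-9.5, -1.7)

(-9.5, -1.7)


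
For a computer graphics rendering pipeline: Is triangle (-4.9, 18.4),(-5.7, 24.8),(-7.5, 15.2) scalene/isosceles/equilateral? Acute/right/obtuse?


Side lengths squared: AB^2=41.6, BC^2=95.4, CA^2=17
Sorted: [17, 41.6, 95.4]
By sides: Scalene, By angles: Obtuse

Scalene, Obtuse


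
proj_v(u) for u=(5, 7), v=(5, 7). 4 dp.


u.v = 74, |v| = sqrt(74) = 8.6023
Scalar projection = u.v / |v| = 74 / sqrt(74) = 8.6023

8.6023


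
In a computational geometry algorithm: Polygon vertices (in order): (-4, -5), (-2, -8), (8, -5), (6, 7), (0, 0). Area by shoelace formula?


Shoelace sum: ((-4)*(-8) - (-2)*(-5)) + ((-2)*(-5) - 8*(-8)) + (8*7 - 6*(-5)) + (6*0 - 0*7) + (0*(-5) - (-4)*0)
= 182
Area = |182|/2 = 91

91


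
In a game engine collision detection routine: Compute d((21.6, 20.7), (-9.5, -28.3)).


dx=-31.1, dy=-49
d^2 = (-31.1)^2 + (-49)^2 = 3368.21
d = sqrt(3368.21) = 58.0363

58.0363


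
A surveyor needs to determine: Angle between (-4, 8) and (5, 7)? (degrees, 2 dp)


u.v = 36, |u| = sqrt(80) = 8.9443, |v| = sqrt(74) = 8.6023
cos(theta) = u.v/(|u||v|) = 36/sqrt(5920) = 0.467888
theta = acos(0.467888) = 62.1 degrees

62.1 degrees


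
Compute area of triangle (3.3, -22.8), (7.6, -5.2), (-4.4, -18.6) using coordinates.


Area = |x_A(y_B-y_C) + x_B(y_C-y_A) + x_C(y_A-y_B)|/2
= |44.22 + 31.92 + 77.44|/2
= 153.58/2 = 76.79

76.79


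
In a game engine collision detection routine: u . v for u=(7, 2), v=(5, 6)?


u . v = u_x*v_x + u_y*v_y = 7*5 + 2*6
= 35 + 12 = 47

47


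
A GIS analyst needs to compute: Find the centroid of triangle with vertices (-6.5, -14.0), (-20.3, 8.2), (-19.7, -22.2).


Centroid = ((x_A+x_B+x_C)/3, (y_A+y_B+y_C)/3)
= (((-6.5)+(-20.3)+(-19.7))/3, ((-14)+8.2+(-22.2))/3)
= (-15.5, -9.3333)

(-15.5, -9.3333)


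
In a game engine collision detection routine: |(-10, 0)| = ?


|u| = sqrt((-10)^2 + 0^2) = sqrt(100) = 10

10
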